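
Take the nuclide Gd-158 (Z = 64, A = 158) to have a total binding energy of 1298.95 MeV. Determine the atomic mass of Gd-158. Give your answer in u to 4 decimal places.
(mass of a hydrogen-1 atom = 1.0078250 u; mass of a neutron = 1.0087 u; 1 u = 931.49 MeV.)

Mass defect = 1298.95 MeV / (931.49 MeV/u) = 1.394486 u
Constituent mass = 64(1.0078250) + 94(1.0087) = 159.3186000 u
Atomic mass = 159.3186000 − 1.394486 = 157.9241140 u ≈ 157.9241 u (to 4 decimal places)

157.9241 u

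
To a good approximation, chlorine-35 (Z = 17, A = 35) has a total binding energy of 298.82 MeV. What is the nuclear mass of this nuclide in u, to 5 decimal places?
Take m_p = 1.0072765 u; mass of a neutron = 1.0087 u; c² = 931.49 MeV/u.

34.95950 u

Mass defect = 298.82 MeV / (931.49 MeV/u) = 0.3207979 u
Constituent mass = 17(1.0072765) + 18(1.0087) = 35.2803005 u
Nuclear mass = 35.2803005 − 0.3207979 = 34.9595026 u ≈ 34.95950 u (to 5 decimal places)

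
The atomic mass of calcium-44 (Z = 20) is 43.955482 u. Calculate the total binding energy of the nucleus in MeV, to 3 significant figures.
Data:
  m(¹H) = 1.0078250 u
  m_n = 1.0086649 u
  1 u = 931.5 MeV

381 MeV

With 20 protons and 24 neutrons (A = 44):
Mass of separated nucleons = 20(1.0078250) + 24(1.0086649) = 20.1565000 + 24.2079576 = 44.3644576 u
Δm = 44.3644576 − 43.955482 = 0.4089756 u
E_B = 0.4089756 × 931.5 = 380.961 MeV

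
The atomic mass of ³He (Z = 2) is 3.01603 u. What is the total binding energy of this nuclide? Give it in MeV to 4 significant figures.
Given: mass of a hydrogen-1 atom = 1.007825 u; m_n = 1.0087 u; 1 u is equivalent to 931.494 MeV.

With 2 protons and 1 neutrons (A = 3):
Total constituent mass: 2 × 1.007825 + 1 × 1.0087 = 3.024350 u
Mass defect Δm = 3.024350 − 3.01603 = 0.008320 u
Binding energy = Δm·c² = 0.008320 × 931.494 MeV/u = 7.75003 MeV

7.750 MeV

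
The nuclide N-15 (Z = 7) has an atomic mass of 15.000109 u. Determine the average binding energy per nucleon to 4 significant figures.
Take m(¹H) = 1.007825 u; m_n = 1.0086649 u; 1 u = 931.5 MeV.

Mass of separated nucleons = 7(1.007825) + 8(1.0086649) = 7.054775 + 8.0693192 = 15.1240942 u
Δm = 15.1240942 − 15.000109 = 0.1239852 u
E_B = 0.1239852 × 931.5 = 115.492 MeV
Per nucleon: 115.492 / 15 = 7.699 MeV

7.699 MeV/nucleon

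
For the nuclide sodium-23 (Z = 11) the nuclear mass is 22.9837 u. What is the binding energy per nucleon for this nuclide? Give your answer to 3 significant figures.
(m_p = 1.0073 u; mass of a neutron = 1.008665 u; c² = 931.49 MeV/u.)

Z = 11, so N = A − Z = 23 − 11 = 12.
Mass of separated nucleons = 11(1.0073) + 12(1.008665) = 11.0803 + 12.103980 = 23.184280 u
The mass defect is 23.184280 − 22.9837 = 0.200580 u.
Binding energy = Δm·c² = 0.200580 × 931.49 MeV/u = 186.838 MeV
Dividing by A = 23 gives 8.123 MeV per nucleon.

8.12 MeV/nucleon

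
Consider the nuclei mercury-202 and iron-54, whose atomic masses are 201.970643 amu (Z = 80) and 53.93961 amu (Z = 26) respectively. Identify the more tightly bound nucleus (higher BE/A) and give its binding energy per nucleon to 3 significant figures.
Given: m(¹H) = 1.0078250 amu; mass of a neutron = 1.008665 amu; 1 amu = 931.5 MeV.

iron-54; 8.74 MeV/nucleon

mercury-202: Σm = 80(1.0078250) + 122(1.008665) = 203.6831300 amu; Δm = 1.7124870 amu; E_B = 1595.2 MeV; E_B/A = 7.897 MeV
iron-54: Σm = 26(1.0078250) + 28(1.008665) = 54.4460700 amu; Δm = 0.5064600 amu; E_B = 471.77 MeV; E_B/A = 8.736 MeV
iron-54 has the higher binding energy per nucleon, so it is the more tightly bound nucleus.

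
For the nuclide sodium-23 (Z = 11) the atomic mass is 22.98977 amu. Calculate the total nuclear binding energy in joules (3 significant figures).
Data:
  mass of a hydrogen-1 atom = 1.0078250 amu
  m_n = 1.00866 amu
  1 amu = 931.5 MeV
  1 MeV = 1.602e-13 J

2.99e-11 J

Total constituent mass: 11 × 1.0078250 + 12 × 1.00866 = 23.1899950 amu
Δm = 23.1899950 − 22.98977 = 0.2002250 amu
E_B = 0.2002250 × 931.5 = 186.510 MeV
In joules: 186.510 MeV × 1.602e-13 J/MeV = 2.9879e-11 J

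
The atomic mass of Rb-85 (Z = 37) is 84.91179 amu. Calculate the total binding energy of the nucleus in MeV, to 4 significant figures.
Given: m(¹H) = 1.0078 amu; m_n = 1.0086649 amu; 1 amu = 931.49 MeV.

738.4 MeV

Z = 37, so N = A − Z = 85 − 37 = 48.
Mass of separated nucleons = 37(1.0078) + 48(1.0086649) = 37.2886 + 48.4159152 = 85.7045152 amu
Δm = 85.7045152 − 84.91179 = 0.7927252 amu
Binding energy = Δm·c² = 0.7927252 × 931.49 MeV/amu = 738.416 MeV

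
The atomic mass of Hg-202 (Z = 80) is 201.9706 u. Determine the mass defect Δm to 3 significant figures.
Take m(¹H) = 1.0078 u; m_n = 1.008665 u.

The nucleus contains 80 protons and 202 − 80 = 122 neutrons.
Mass of separated nucleons = 80(1.0078) + 122(1.008665) = 80.6240 + 123.057130 = 203.681130 u
The mass defect is 203.681130 − 201.9706 = 1.710530 u.

1.71 u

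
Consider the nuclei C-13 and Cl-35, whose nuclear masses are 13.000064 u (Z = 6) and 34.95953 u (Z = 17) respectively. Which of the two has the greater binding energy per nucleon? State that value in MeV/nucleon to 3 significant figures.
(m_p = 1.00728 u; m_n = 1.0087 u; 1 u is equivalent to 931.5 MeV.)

Cl-35; 8.54 MeV/nucleon

C-13: Σm = 6(1.00728) + 7(1.0087) = 13.10458 u; Δm = 0.104516 u; E_B = 97.357 MeV; E_B/A = 7.489 MeV
Cl-35: Σm = 17(1.00728) + 18(1.0087) = 35.28036 u; Δm = 0.32083 u; E_B = 298.85 MeV; E_B/A = 8.539 MeV
Cl-35 has the higher binding energy per nucleon, so it is the more tightly bound nucleus.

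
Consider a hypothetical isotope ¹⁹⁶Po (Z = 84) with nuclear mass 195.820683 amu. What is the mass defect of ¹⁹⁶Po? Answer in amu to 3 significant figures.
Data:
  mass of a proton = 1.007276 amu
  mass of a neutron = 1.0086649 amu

Z = 84, so N = A − Z = 196 − 84 = 112.
Σm = 84·m_p + 112·m_n = 84.611184 + 112.9704688 = 197.5816528 amu
Δm = 197.5816528 − 195.820683 = 1.7609698 amu

1.76 amu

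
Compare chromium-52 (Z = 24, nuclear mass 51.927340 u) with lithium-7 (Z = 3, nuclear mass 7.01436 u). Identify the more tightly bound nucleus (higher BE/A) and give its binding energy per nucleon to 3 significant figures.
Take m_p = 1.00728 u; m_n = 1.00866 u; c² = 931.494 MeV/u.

chromium-52; 8.78 MeV/nucleon

chromium-52: Σm = 24(1.00728) + 28(1.00866) = 52.41720 u; Δm = 0.489860 u; E_B = 456.30 MeV; E_B/A = 8.775 MeV
lithium-7: Σm = 3(1.00728) + 4(1.00866) = 7.05648 u; Δm = 0.04212 u; E_B = 39.2345 MeV; E_B/A = 5.6049 MeV
chromium-52 has the higher binding energy per nucleon, so it is the more tightly bound nucleus.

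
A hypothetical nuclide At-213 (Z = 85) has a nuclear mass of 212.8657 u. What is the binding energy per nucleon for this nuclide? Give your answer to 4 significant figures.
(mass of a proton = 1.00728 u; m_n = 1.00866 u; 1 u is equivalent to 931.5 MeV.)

Z = 85, so N = A − Z = 213 − 85 = 128.
Mass of separated nucleons = 85(1.00728) + 128(1.00866) = 85.61880 + 129.10848 = 214.72728 u
Mass defect Δm = 214.72728 − 212.8657 = 1.86158 u
E_B = 1.86158 × 931.5 = 1734.06 MeV
BE/A = 1734.06 MeV / 213 = 8.141 MeV/nucleon

8.141 MeV/nucleon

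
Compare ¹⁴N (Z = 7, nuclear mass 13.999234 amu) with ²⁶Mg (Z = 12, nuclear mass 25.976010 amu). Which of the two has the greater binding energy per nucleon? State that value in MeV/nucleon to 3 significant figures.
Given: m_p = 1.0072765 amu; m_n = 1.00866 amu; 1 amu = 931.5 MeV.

¹⁴N: Σm = 7(1.0072765) + 7(1.00866) = 14.1115555 amu; Δm = 0.1123215 amu; E_B = 104.627 MeV; E_B/A = 7.473 MeV
²⁶Mg: Σm = 12(1.0072765) + 14(1.00866) = 26.2085580 amu; Δm = 0.2325480 amu; E_B = 216.618 MeV; E_B/A = 8.331 MeV
²⁶Mg has the higher binding energy per nucleon, so it is the more tightly bound nucleus.

²⁶Mg; 8.33 MeV/nucleon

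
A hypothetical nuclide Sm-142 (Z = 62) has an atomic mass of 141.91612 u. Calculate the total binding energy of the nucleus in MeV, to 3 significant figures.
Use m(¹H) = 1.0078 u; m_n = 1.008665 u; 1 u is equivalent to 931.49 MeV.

The nucleus contains 62 protons and 142 − 62 = 80 neutrons.
Σm = 62·m(¹H) + 80·m_n = 62.4836 + 80.693200 = 143.176800 u
The mass defect is 143.176800 − 141.91612 = 1.260680 u.
Converting to energy: 1.260680 u × 931.49 MeV/u = 1174.31 MeV

1170 MeV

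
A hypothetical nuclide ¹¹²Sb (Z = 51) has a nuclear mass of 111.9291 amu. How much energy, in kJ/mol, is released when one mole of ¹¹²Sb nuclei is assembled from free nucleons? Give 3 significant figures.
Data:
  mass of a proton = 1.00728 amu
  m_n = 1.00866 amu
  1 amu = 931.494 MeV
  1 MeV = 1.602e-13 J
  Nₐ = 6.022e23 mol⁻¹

Σm = 51·m_p + 61·m_n = 51.37128 + 61.52826 = 112.89954 amu
The mass defect is 112.89954 − 111.9291 = 0.97044 amu.
Converting to energy: 0.97044 amu × 931.494 MeV/amu = 903.959 MeV
Per nucleus in joules: 903.959 MeV × 1.602e-13 J/MeV = 1.4481e-10 J
Per mole: 1.4481e-10 J × 6.022e23 mol⁻¹ = 8.7205e+13 J/mol

8.72e+10 kJ/mol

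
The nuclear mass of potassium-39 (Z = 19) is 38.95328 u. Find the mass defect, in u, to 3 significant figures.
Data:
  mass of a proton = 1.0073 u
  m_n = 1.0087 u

0.359 u

Z = 19, so N = A − Z = 39 − 19 = 20.
Mass of separated nucleons = 19(1.0073) + 20(1.0087) = 19.1387 + 20.1740 = 39.3127 u
Δm = 39.3127 − 38.95328 = 0.35942 u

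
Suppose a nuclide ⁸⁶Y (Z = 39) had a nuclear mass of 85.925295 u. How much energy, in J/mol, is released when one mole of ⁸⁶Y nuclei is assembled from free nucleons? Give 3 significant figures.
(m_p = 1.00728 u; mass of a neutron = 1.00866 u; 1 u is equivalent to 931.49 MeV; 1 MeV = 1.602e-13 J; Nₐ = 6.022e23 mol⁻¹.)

6.88e+13 J/mol

Z = 39, so N = A − Z = 86 − 39 = 47.
Total constituent mass: 39 × 1.00728 + 47 × 1.00866 = 86.69094 u
The mass defect is 86.69094 − 85.925295 = 0.765645 u.
Binding energy = Δm·c² = 0.765645 × 931.49 MeV/u = 713.191 MeV
Per nucleus in joules: 713.191 MeV × 1.602e-13 J/MeV = 1.1425e-10 J
Per mole: 1.1425e-10 J × 6.022e23 mol⁻¹ = 6.8801e+13 J/mol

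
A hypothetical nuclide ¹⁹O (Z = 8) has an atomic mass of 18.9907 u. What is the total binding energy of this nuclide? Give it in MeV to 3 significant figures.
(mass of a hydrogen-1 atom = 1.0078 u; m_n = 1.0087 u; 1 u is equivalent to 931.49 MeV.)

With 8 protons and 11 neutrons (A = 19):
Σm = 8·m(¹H) + 11·m_n = 8.0624 + 11.0957 = 19.1581 u
The mass defect is 19.1581 − 18.9907 = 0.1674 u.
E_B = 0.1674 × 931.49 = 155.931 MeV

156 MeV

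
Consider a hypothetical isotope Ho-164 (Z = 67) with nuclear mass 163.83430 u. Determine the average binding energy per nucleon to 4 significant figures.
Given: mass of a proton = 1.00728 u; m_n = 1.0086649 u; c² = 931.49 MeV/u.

8.485 MeV/nucleon

Total constituent mass: 67 × 1.00728 + 97 × 1.0086649 = 165.3282553 u
The mass defect is 165.3282553 − 163.83430 = 1.4939553 u.
E_B = 1.4939553 × 931.49 = 1391.60 MeV
Per nucleon: 1391.60 / 164 = 8.485 MeV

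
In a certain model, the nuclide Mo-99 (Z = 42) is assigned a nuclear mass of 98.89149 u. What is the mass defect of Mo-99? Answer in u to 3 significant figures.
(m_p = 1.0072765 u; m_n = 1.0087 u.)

Mass of separated nucleons = 42(1.0072765) + 57(1.0087) = 42.3056130 + 57.4959 = 99.8015130 u
Δm = 99.8015130 − 98.89149 = 0.9100230 u

0.910 u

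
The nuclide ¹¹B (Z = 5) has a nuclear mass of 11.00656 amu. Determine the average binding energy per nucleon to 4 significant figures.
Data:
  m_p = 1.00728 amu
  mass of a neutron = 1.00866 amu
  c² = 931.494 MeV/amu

The nucleus contains 5 protons and 11 − 5 = 6 neutrons.
Total constituent mass: 5 × 1.00728 + 6 × 1.00866 = 11.08836 amu
The mass defect is 11.08836 − 11.00656 = 0.08180 amu.
Converting to energy: 0.08180 amu × 931.494 MeV/amu = 76.1962 MeV
Dividing by A = 11 gives 6.927 MeV per nucleon.

6.927 MeV/nucleon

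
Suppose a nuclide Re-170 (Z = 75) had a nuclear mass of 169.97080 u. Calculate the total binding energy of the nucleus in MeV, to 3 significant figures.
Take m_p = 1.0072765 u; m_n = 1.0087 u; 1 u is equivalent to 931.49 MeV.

The nucleus contains 75 protons and 170 − 75 = 95 neutrons.
Total constituent mass: 75 × 1.0072765 + 95 × 1.0087 = 171.3722375 u
Δm = 171.3722375 − 169.97080 = 1.4014375 u
Binding energy = Δm·c² = 1.4014375 × 931.49 MeV/u = 1305.43 MeV

1310 MeV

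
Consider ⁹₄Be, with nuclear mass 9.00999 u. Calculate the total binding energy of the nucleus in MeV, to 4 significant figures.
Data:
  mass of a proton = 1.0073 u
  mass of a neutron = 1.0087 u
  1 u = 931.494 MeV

58.41 MeV

With 4 protons and 5 neutrons (A = 9):
Total constituent mass: 4 × 1.0073 + 5 × 1.0087 = 9.0727 u
The mass defect is 9.0727 − 9.00999 = 0.06271 u.
Binding energy = Δm·c² = 0.06271 × 931.494 MeV/u = 58.4140 MeV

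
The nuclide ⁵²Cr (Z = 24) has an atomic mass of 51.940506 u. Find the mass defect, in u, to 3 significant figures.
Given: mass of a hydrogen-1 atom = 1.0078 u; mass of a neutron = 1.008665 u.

The nucleus contains 24 protons and 52 − 24 = 28 neutrons.
Total constituent mass: 24 × 1.0078 + 28 × 1.008665 = 52.429820 u
The mass defect is 52.429820 − 51.940506 = 0.489314 u.

0.489 u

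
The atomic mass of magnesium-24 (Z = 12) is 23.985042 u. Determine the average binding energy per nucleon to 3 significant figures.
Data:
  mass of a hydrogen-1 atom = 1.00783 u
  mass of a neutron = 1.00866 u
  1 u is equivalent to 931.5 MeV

Σm = 12·m(¹H) + 12·m_n = 12.09396 + 12.10392 = 24.19788 u
Δm = 24.19788 − 23.985042 = 0.212838 u
Converting to energy: 0.212838 u × 931.5 MeV/u = 198.259 MeV
Per nucleon: 198.259 / 24 = 8.261 MeV

8.26 MeV/nucleon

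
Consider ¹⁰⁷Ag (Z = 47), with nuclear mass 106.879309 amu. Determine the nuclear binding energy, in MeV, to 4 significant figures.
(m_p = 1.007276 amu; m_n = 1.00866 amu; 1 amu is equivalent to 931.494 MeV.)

With 47 protons and 60 neutrons (A = 107):
Mass of separated nucleons = 47(1.007276) + 60(1.00866) = 47.341972 + 60.51960 = 107.861572 amu
Mass defect Δm = 107.861572 − 106.879309 = 0.982263 amu
Converting to energy: 0.982263 amu × 931.494 MeV/amu = 914.972 MeV

915.0 MeV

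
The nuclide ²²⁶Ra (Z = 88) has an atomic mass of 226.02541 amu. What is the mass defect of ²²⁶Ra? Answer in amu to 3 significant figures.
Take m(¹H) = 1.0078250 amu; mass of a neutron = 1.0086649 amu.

1.86 amu

The nucleus contains 88 protons and 226 − 88 = 138 neutrons.
Σm = 88·m(¹H) + 138·m_n = 88.6886000 + 139.1957562 = 227.8843562 amu
Δm = 227.8843562 − 226.02541 = 1.8589462 amu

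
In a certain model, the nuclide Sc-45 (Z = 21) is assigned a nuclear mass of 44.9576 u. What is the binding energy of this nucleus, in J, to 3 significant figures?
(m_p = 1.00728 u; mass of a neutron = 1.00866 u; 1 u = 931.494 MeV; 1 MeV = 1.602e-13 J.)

Mass of separated nucleons = 21(1.00728) + 24(1.00866) = 21.15288 + 24.20784 = 45.36072 u
The mass defect is 45.36072 − 44.9576 = 0.40312 u.
Binding energy = Δm·c² = 0.40312 × 931.494 MeV/u = 375.504 MeV
In joules: 375.504 MeV × 1.602e-13 J/MeV = 6.0156e-11 J

6.02e-11 J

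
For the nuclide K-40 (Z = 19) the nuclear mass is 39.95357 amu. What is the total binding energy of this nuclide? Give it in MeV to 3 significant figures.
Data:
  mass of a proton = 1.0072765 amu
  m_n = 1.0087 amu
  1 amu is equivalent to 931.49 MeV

The nucleus contains 19 protons and 40 − 19 = 21 neutrons.
Total constituent mass: 19 × 1.0072765 + 21 × 1.0087 = 40.3209535 amu
Mass defect Δm = 40.3209535 − 39.95357 = 0.3673835 amu
Converting to energy: 0.3673835 amu × 931.49 MeV/amu = 342.214 MeV

342 MeV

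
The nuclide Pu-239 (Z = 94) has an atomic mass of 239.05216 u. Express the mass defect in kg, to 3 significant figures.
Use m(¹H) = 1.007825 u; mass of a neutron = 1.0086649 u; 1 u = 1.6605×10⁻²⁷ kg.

3.22e-27 kg

Σm = 94·m(¹H) + 145·m_n = 94.735550 + 146.2564105 = 240.9919605 u
The mass defect is 240.9919605 − 239.05216 = 1.9398005 u.
In SI units: 1.9398005 u × 1.6605×10⁻²⁷ kg/u = 3.2210e-27 kg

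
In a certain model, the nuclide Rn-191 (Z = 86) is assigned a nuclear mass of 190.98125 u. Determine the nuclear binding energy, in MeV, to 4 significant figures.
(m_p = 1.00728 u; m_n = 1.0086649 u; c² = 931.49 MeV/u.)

1448 MeV

The nucleus contains 86 protons and 191 − 86 = 105 neutrons.
Σm = 86·m_p + 105·m_n = 86.62608 + 105.9098145 = 192.5358945 u
Δm = 192.5358945 − 190.98125 = 1.5546445 u
E_B = 1.5546445 × 931.49 = 1448.14 MeV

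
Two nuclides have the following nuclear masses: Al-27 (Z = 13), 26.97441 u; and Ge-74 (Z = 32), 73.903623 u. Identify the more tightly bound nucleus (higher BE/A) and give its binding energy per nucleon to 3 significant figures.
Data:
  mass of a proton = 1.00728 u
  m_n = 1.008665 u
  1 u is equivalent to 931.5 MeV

Ge-74; 8.73 MeV/nucleon

Al-27: Σm = 13(1.00728) + 14(1.008665) = 27.215950 u; Δm = 0.241540 u; E_B = 224.99 MeV; E_B/A = 8.333 MeV
Ge-74: Σm = 32(1.00728) + 42(1.008665) = 74.596890 u; Δm = 0.693267 u; E_B = 645.78 MeV; E_B/A = 8.727 MeV
Ge-74 has the higher binding energy per nucleon, so it is the more tightly bound nucleus.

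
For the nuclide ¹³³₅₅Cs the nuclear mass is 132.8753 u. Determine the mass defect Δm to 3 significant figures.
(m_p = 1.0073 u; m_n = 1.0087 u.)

Total constituent mass: 55 × 1.0073 + 78 × 1.0087 = 134.0801 u
Mass defect Δm = 134.0801 − 132.8753 = 1.2048 u

1.20 u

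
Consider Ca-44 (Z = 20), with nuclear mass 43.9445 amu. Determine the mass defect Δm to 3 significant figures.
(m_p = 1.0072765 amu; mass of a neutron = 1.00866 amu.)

Z = 20, so N = A − Z = 44 − 20 = 24.
Total constituent mass: 20 × 1.0072765 + 24 × 1.00866 = 44.3533700 amu
Δm = 44.3533700 − 43.9445 = 0.4088700 amu

0.409 amu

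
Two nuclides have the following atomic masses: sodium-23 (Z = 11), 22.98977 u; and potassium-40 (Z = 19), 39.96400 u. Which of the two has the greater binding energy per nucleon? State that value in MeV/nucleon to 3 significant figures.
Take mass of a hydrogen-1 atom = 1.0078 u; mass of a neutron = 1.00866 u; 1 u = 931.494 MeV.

sodium-23: Σm = 11(1.0078) + 12(1.00866) = 23.18972 u; Δm = 0.19995 u; E_B = 186.25 MeV; E_B/A = 8.098 MeV
potassium-40: Σm = 19(1.0078) + 21(1.00866) = 40.33006 u; Δm = 0.36606 u; E_B = 340.983 MeV; E_B/A = 8.5246 MeV
potassium-40 has the higher binding energy per nucleon, so it is the more tightly bound nucleus.

potassium-40; 8.52 MeV/nucleon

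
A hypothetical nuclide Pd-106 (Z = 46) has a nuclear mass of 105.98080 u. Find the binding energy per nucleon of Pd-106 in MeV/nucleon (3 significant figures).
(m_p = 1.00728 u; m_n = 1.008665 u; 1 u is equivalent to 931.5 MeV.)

7.68 MeV/nucleon

With 46 protons and 60 neutrons (A = 106):
Mass of separated nucleons = 46(1.00728) + 60(1.008665) = 46.33488 + 60.519900 = 106.854780 u
The mass defect is 106.854780 − 105.98080 = 0.873980 u.
Converting to energy: 0.873980 u × 931.5 MeV/u = 814.112 MeV
Per nucleon: 814.112 / 106 = 7.680 MeV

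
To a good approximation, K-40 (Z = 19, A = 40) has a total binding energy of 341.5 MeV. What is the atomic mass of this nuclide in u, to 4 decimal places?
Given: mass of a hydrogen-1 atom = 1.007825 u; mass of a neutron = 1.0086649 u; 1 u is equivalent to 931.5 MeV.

Mass defect = 341.5 MeV / (931.5 MeV/u) = 0.366613 u
Constituent mass = 19(1.007825) + 21(1.0086649) = 40.3306379 u
Atomic mass = 40.3306379 − 0.366613 = 39.9640249 u ≈ 39.9640 u (to 4 decimal places)

39.9640 u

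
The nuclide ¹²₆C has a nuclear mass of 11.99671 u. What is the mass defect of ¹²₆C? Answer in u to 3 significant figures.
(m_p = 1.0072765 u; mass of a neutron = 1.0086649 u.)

With 6 protons and 6 neutrons (A = 12):
Total constituent mass: 6 × 1.0072765 + 6 × 1.0086649 = 12.0956484 u
The mass defect is 12.0956484 − 11.99671 = 0.0989384 u.

0.0989 u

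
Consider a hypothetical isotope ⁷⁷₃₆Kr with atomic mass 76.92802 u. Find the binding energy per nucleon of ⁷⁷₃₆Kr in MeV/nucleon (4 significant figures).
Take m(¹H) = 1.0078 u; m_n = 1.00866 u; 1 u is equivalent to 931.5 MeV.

The nucleus contains 36 protons and 77 − 36 = 41 neutrons.
Σm = 36·m(¹H) + 41·m_n = 36.2808 + 41.35506 = 77.63586 u
The mass defect is 77.63586 − 76.92802 = 0.70784 u.
Converting to energy: 0.70784 u × 931.5 MeV/u = 659.353 MeV
Per nucleon: 659.353 / 77 = 8.563 MeV

8.563 MeV/nucleon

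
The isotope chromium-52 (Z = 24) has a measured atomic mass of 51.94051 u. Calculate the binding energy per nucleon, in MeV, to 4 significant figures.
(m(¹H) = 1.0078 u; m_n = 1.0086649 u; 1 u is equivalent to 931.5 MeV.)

The nucleus contains 24 protons and 52 − 24 = 28 neutrons.
Mass of separated nucleons = 24(1.0078) + 28(1.0086649) = 24.1872 + 28.2426172 = 52.4298172 u
Mass defect Δm = 52.4298172 − 51.94051 = 0.4893072 u
Binding energy = Δm·c² = 0.4893072 × 931.5 MeV/u = 455.790 MeV
Dividing by A = 52 gives 8.765 MeV per nucleon.

8.765 MeV/nucleon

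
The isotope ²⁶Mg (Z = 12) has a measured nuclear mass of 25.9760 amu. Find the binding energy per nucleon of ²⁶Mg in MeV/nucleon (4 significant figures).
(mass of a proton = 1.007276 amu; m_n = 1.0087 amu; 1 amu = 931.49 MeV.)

The nucleus contains 12 protons and 26 − 12 = 14 neutrons.
Total constituent mass: 12 × 1.007276 + 14 × 1.0087 = 26.209112 amu
Δm = 26.209112 − 25.9760 = 0.233112 amu
E_B = 0.233112 × 931.49 = 217.141 MeV
BE/A = 217.141 MeV / 26 = 8.352 MeV/nucleon

8.352 MeV/nucleon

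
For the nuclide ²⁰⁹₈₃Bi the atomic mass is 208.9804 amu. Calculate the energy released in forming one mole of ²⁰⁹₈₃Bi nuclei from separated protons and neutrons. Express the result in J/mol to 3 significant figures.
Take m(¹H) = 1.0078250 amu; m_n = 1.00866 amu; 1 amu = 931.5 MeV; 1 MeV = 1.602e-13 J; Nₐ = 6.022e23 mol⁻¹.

Total constituent mass: 83 × 1.0078250 + 126 × 1.00866 = 210.7406350 amu
Mass defect Δm = 210.7406350 − 208.9804 = 1.7602350 amu
Converting to energy: 1.7602350 amu × 931.5 MeV/amu = 1639.66 MeV
Per nucleus in joules: 1639.66 MeV × 1.602e-13 J/MeV = 2.6267e-10 J
Per mole: 2.6267e-10 J × 6.022e23 mol⁻¹ = 1.5818e+14 J/mol

1.58e+14 J/mol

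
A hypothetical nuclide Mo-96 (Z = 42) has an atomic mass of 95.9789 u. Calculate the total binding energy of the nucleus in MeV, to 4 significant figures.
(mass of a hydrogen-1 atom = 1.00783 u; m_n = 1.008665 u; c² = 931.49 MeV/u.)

Total constituent mass: 42 × 1.00783 + 54 × 1.008665 = 96.796770 u
Mass defect Δm = 96.796770 − 95.9789 = 0.817870 u
Converting to energy: 0.817870 u × 931.49 MeV/u = 761.838 MeV

761.8 MeV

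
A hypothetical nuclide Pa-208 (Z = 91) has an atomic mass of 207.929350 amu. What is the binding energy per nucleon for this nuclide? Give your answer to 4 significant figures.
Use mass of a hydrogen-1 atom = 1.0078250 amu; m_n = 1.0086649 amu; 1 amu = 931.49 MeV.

8.045 MeV/nucleon

With 91 protons and 117 neutrons (A = 208):
Total constituent mass: 91 × 1.0078250 + 117 × 1.0086649 = 209.7258683 amu
Δm = 209.7258683 − 207.929350 = 1.7965183 amu
E_B = 1.7965183 × 931.49 = 1673.44 MeV
Dividing by A = 208 gives 8.045 MeV per nucleon.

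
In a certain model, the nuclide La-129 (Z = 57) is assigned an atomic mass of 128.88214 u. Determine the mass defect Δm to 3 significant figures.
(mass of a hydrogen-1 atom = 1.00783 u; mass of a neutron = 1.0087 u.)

1.19 u

The nucleus contains 57 protons and 129 − 57 = 72 neutrons.
Total constituent mass: 57 × 1.00783 + 72 × 1.0087 = 130.07271 u
Mass defect Δm = 130.07271 − 128.88214 = 1.19057 u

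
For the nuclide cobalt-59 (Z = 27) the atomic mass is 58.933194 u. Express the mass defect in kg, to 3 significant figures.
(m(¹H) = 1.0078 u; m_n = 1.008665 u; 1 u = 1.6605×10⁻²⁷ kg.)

Mass of separated nucleons = 27(1.0078) + 32(1.008665) = 27.2106 + 32.277280 = 59.487880 u
The mass defect is 59.487880 − 58.933194 = 0.554686 u.
In SI units: 0.554686 u × 1.6605×10⁻²⁷ kg/u = 9.2106e-28 kg

9.21e-28 kg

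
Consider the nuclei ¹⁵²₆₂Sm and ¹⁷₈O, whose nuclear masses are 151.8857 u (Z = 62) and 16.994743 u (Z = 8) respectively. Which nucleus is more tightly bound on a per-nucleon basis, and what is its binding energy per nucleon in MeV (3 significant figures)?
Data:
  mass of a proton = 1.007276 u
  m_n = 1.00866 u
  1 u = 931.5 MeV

¹⁵²₆₂Sm: Σm = 62(1.007276) + 90(1.00866) = 153.230512 u; Δm = 1.344812 u; E_B = 1252.7 MeV; E_B/A = 8.241 MeV
¹⁷₈O: Σm = 8(1.007276) + 9(1.00866) = 17.136148 u; Δm = 0.141405 u; E_B = 131.72 MeV; E_B/A = 7.748 MeV
¹⁵²₆₂Sm has the higher binding energy per nucleon, so it is the more tightly bound nucleus.

¹⁵²₆₂Sm; 8.24 MeV/nucleon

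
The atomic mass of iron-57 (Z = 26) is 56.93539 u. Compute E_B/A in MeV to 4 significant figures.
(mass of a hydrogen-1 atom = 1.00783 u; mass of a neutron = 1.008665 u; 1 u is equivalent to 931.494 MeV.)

The nucleus contains 26 protons and 57 − 26 = 31 neutrons.
Σm = 26·m(¹H) + 31·m_n = 26.20358 + 31.268615 = 57.472195 u
The mass defect is 57.472195 − 56.93539 = 0.536805 u.
Binding energy = Δm·c² = 0.536805 × 931.494 MeV/u = 500.031 MeV
BE/A = 500.031 MeV / 57 = 8.772 MeV/nucleon

8.772 MeV/nucleon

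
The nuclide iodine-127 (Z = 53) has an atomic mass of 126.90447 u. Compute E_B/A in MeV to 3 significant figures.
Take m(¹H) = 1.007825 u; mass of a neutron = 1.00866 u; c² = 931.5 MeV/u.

8.44 MeV/nucleon

The nucleus contains 53 protons and 127 − 53 = 74 neutrons.
Mass of separated nucleons = 53(1.007825) + 74(1.00866) = 53.414725 + 74.64084 = 128.055565 u
The mass defect is 128.055565 − 126.90447 = 1.151095 u.
E_B = 1.151095 × 931.5 = 1072.24 MeV
Per nucleon: 1072.24 / 127 = 8.443 MeV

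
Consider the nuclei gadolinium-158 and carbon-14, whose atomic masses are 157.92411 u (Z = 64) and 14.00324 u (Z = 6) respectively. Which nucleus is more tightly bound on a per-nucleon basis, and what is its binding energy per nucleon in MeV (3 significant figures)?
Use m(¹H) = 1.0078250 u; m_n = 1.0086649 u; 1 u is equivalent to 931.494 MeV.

gadolinium-158: Σm = 64(1.0078250) + 94(1.0086649) = 159.3153006 u; Δm = 1.3911906 u; E_B = 1295.9 MeV; E_B/A = 8.202 MeV
carbon-14: Σm = 6(1.0078250) + 8(1.0086649) = 14.1162692 u; Δm = 0.1130292 u; E_B = 105.286 MeV; E_B/A = 7.520 MeV
gadolinium-158 has the higher binding energy per nucleon, so it is the more tightly bound nucleus.

gadolinium-158; 8.20 MeV/nucleon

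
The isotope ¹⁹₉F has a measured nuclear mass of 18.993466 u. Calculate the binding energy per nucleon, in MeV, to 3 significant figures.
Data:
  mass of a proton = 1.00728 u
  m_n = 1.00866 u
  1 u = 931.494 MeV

With 9 protons and 10 neutrons (A = 19):
Mass of separated nucleons = 9(1.00728) + 10(1.00866) = 9.06552 + 10.08660 = 19.15212 u
Δm = 19.15212 − 18.993466 = 0.158654 u
Binding energy = Δm·c² = 0.158654 × 931.494 MeV/u = 147.785 MeV
Per nucleon: 147.785 / 19 = 7.778 MeV

7.78 MeV/nucleon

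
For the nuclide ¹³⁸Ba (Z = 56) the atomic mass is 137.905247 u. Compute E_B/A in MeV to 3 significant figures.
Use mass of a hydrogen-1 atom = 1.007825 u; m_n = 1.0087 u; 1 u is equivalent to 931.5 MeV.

8.41 MeV/nucleon

Σm = 56·m(¹H) + 82·m_n = 56.438200 + 82.7134 = 139.151600 u
Mass defect Δm = 139.151600 − 137.905247 = 1.246353 u
Binding energy = Δm·c² = 1.246353 × 931.5 MeV/u = 1160.98 MeV
Dividing by A = 138 gives 8.413 MeV per nucleon.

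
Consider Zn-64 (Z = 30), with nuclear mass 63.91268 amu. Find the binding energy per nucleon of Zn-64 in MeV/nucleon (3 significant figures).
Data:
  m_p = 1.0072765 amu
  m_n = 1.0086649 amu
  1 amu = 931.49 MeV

The nucleus contains 30 protons and 64 − 30 = 34 neutrons.
Mass of separated nucleons = 30(1.0072765) + 34(1.0086649) = 30.2182950 + 34.2946066 = 64.5129016 amu
Mass defect Δm = 64.5129016 − 63.91268 = 0.6002216 amu
Binding energy = Δm·c² = 0.6002216 × 931.49 MeV/amu = 559.100 MeV
Dividing by A = 64 gives 8.736 MeV per nucleon.

8.74 MeV/nucleon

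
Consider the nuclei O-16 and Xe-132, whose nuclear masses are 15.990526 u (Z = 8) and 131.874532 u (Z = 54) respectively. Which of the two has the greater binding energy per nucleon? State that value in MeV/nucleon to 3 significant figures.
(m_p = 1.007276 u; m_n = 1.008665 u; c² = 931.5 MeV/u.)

O-16: Σm = 8(1.007276) + 8(1.008665) = 16.127528 u; Δm = 0.137002 u; E_B = 127.62 MeV; E_B/A = 7.976 MeV
Xe-132: Σm = 54(1.007276) + 78(1.008665) = 133.068774 u; Δm = 1.194242 u; E_B = 1112.44 MeV; E_B/A = 8.428 MeV
Xe-132 has the higher binding energy per nucleon, so it is the more tightly bound nucleus.

Xe-132; 8.43 MeV/nucleon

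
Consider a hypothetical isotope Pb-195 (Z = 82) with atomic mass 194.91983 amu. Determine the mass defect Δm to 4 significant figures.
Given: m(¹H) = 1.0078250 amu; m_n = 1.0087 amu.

1.705 amu

The nucleus contains 82 protons and 195 − 82 = 113 neutrons.
Σm = 82·m(¹H) + 113·m_n = 82.6416500 + 113.9831 = 196.6247500 amu
Δm = 196.6247500 − 194.91983 = 1.7049200 amu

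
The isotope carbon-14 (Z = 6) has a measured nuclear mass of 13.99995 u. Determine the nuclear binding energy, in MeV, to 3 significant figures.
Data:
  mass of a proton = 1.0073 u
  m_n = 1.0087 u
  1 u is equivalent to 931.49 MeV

Z = 6, so N = A − Z = 14 − 6 = 8.
Mass of separated nucleons = 6(1.0073) + 8(1.0087) = 6.0438 + 8.0696 = 14.1134 u
Mass defect Δm = 14.1134 − 13.99995 = 0.11345 u
Converting to energy: 0.11345 u × 931.49 MeV/u = 105.678 MeV

106 MeV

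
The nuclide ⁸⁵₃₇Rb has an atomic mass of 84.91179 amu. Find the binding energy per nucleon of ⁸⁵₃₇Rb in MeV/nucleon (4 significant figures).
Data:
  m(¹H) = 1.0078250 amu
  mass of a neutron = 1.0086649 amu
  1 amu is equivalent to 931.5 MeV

Mass of separated nucleons = 37(1.0078250) + 48(1.0086649) = 37.2895250 + 48.4159152 = 85.7054402 amu
Mass defect Δm = 85.7054402 − 84.91179 = 0.7936502 amu
Binding energy = Δm·c² = 0.7936502 × 931.5 MeV/amu = 739.285 MeV
BE/A = 739.285 MeV / 85 = 8.697 MeV/nucleon

8.697 MeV/nucleon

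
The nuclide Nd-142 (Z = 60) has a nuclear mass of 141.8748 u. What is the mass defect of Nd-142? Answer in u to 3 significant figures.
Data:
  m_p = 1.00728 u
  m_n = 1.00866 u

Z = 60, so N = A − Z = 142 − 60 = 82.
Mass of separated nucleons = 60(1.00728) + 82(1.00866) = 60.43680 + 82.71012 = 143.14692 u
Δm = 143.14692 − 141.8748 = 1.27212 u

1.27 u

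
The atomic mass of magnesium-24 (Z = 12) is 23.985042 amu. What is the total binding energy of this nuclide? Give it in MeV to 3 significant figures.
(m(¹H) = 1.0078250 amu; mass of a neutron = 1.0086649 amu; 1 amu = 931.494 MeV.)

The nucleus contains 12 protons and 24 − 12 = 12 neutrons.
Total constituent mass: 12 × 1.0078250 + 12 × 1.0086649 = 24.1978788 amu
The mass defect is 24.1978788 − 23.985042 = 0.2128368 amu.
E_B = 0.2128368 × 931.494 = 198.256 MeV

198 MeV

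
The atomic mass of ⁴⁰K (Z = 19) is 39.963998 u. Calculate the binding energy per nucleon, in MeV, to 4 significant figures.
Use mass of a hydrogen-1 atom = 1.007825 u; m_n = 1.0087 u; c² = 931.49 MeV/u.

Σm = 19·m(¹H) + 21·m_n = 19.148675 + 21.1827 = 40.331375 u
Mass defect Δm = 40.331375 − 39.963998 = 0.367377 u
Binding energy = Δm·c² = 0.367377 × 931.49 MeV/u = 342.208 MeV
BE/A = 342.208 MeV / 40 = 8.555 MeV/nucleon

8.555 MeV/nucleon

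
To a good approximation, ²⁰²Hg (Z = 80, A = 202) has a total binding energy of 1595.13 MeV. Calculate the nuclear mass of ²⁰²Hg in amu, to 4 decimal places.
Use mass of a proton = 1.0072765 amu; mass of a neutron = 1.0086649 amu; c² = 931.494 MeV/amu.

Mass defect = 1595.13 MeV / (931.494 MeV/amu) = 1.712443 amu
Constituent mass = 80(1.0072765) + 122(1.0086649) = 203.6392378 amu
Nuclear mass = 203.6392378 − 1.712443 = 201.9267948 amu ≈ 201.9268 amu (to 4 decimal places)

201.9268 amu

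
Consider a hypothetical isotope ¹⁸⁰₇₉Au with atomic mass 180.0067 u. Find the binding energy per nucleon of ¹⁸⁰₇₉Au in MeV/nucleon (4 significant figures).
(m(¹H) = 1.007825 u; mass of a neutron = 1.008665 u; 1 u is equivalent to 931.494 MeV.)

7.693 MeV/nucleon

Total constituent mass: 79 × 1.007825 + 101 × 1.008665 = 181.493340 u
Mass defect Δm = 181.493340 − 180.0067 = 1.486640 u
Converting to energy: 1.486640 u × 931.494 MeV/u = 1384.80 MeV
Per nucleon: 1384.80 / 180 = 7.693 MeV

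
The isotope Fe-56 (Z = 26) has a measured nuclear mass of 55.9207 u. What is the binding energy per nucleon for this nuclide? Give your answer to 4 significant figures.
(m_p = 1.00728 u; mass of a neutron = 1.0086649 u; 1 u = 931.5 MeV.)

8.791 MeV/nucleon

Z = 26, so N = A − Z = 56 − 26 = 30.
Mass of separated nucleons = 26(1.00728) + 30(1.0086649) = 26.18928 + 30.2599470 = 56.4492270 u
The mass defect is 56.4492270 − 55.9207 = 0.5285270 u.
Binding energy = Δm·c² = 0.5285270 × 931.5 MeV/u = 492.323 MeV
Dividing by A = 56 gives 8.791 MeV per nucleon.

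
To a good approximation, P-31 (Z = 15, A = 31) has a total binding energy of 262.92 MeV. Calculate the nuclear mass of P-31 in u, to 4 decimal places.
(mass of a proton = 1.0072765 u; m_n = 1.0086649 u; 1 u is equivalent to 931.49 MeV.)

30.9655 u

Mass defect = 262.92 MeV / (931.49 MeV/u) = 0.282257 u
Constituent mass = 15(1.0072765) + 16(1.0086649) = 31.2477859 u
Nuclear mass = 31.2477859 − 0.282257 = 30.9655289 u ≈ 30.9655 u (to 4 decimal places)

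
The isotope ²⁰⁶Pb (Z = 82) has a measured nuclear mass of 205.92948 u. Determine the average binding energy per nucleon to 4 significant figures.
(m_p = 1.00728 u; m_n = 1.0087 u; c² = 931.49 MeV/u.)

7.896 MeV/nucleon

With 82 protons and 124 neutrons (A = 206):
Mass of separated nucleons = 82(1.00728) + 124(1.0087) = 82.59696 + 125.0788 = 207.67576 u
The mass defect is 207.67576 − 205.92948 = 1.74628 u.
Converting to energy: 1.74628 u × 931.49 MeV/u = 1626.64 MeV
BE/A = 1626.64 MeV / 206 = 7.896 MeV/nucleon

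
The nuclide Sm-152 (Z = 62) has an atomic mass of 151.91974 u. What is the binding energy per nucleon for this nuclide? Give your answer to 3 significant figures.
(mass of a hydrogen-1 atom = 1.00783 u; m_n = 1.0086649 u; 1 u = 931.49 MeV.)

Z = 62, so N = A − Z = 152 − 62 = 90.
Total constituent mass: 62 × 1.00783 + 90 × 1.0086649 = 153.2653010 u
Mass defect Δm = 153.2653010 − 151.91974 = 1.3455610 u
Converting to energy: 1.3455610 u × 931.49 MeV/u = 1253.38 MeV
BE/A = 1253.38 MeV / 152 = 8.246 MeV/nucleon

8.25 MeV/nucleon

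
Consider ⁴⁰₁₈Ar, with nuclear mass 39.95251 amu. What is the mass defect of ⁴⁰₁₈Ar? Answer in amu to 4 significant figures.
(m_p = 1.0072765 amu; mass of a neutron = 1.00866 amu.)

The nucleus contains 18 protons and 40 − 18 = 22 neutrons.
Mass of separated nucleons = 18(1.0072765) + 22(1.00866) = 18.1309770 + 22.19052 = 40.3214970 amu
The mass defect is 40.3214970 − 39.95251 = 0.3689870 amu.

0.3690 amu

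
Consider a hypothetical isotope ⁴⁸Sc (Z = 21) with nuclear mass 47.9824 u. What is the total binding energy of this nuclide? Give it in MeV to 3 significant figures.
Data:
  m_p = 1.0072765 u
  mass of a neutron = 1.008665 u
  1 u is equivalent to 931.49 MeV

377 MeV

With 21 protons and 27 neutrons (A = 48):
Σm = 21·m_p + 27·m_n = 21.1528065 + 27.233955 = 48.3867615 u
Mass defect Δm = 48.3867615 − 47.9824 = 0.4043615 u
E_B = 0.4043615 × 931.49 = 376.659 MeV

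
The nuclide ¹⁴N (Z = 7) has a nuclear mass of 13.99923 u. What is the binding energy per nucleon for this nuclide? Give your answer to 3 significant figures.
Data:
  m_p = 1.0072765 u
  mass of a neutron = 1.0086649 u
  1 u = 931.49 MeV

The nucleus contains 7 protons and 14 − 7 = 7 neutrons.
Σm = 7·m_p + 7·m_n = 7.0509355 + 7.0606543 = 14.1115898 u
Δm = 14.1115898 − 13.99923 = 0.1123598 u
Binding energy = Δm·c² = 0.1123598 × 931.49 MeV/u = 104.662 MeV
Dividing by A = 14 gives 7.476 MeV per nucleon.

7.48 MeV/nucleon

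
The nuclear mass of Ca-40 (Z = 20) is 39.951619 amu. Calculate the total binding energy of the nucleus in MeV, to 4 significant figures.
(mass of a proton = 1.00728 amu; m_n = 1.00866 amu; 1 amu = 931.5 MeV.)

342.0 MeV

With 20 protons and 20 neutrons (A = 40):
Σm = 20·m_p + 20·m_n = 20.14560 + 20.17320 = 40.31880 amu
The mass defect is 40.31880 − 39.951619 = 0.367181 amu.
Converting to energy: 0.367181 amu × 931.5 MeV/amu = 342.029 MeV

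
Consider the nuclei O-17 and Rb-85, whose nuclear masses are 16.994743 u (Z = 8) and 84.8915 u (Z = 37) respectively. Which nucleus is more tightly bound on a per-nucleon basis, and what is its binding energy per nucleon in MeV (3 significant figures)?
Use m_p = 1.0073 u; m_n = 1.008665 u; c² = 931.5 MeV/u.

Rb-85; 8.71 MeV/nucleon

O-17: Σm = 8(1.0073) + 9(1.008665) = 17.136385 u; Δm = 0.141642 u; E_B = 131.94 MeV; E_B/A = 7.761 MeV
Rb-85: Σm = 37(1.0073) + 48(1.008665) = 85.686020 u; Δm = 0.794520 u; E_B = 740.10 MeV; E_B/A = 8.707 MeV
Rb-85 has the higher binding energy per nucleon, so it is the more tightly bound nucleus.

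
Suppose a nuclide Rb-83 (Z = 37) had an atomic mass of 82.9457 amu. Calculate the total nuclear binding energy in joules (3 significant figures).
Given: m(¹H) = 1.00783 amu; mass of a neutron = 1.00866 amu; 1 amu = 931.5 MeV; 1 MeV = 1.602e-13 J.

Mass of separated nucleons = 37(1.00783) + 46(1.00866) = 37.28971 + 46.39836 = 83.68807 amu
The mass defect is 83.68807 − 82.9457 = 0.74237 amu.
E_B = 0.74237 × 931.5 = 691.518 MeV
In joules: 691.518 MeV × 1.602e-13 J/MeV = 1.1078e-10 J

1.11e-10 J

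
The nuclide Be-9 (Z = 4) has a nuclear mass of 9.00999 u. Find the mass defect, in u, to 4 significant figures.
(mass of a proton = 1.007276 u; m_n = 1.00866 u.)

The nucleus contains 4 protons and 9 − 4 = 5 neutrons.
Mass of separated nucleons = 4(1.007276) + 5(1.00866) = 4.029104 + 5.04330 = 9.072404 u
The mass defect is 9.072404 − 9.00999 = 0.062414 u.

0.06241 u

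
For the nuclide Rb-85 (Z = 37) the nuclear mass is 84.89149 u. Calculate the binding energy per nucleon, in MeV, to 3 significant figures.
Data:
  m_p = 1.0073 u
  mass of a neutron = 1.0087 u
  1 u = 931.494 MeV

8.73 MeV/nucleon

Z = 37, so N = A − Z = 85 − 37 = 48.
Mass of separated nucleons = 37(1.0073) + 48(1.0087) = 37.2701 + 48.4176 = 85.6877 u
Δm = 85.6877 − 84.89149 = 0.79621 u
E_B = 0.79621 × 931.494 = 741.665 MeV
Dividing by A = 85 gives 8.725 MeV per nucleon.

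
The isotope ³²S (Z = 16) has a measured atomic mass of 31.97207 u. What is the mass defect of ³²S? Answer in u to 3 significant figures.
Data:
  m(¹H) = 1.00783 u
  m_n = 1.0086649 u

Total constituent mass: 16 × 1.00783 + 16 × 1.0086649 = 32.2639184 u
Δm = 32.2639184 − 31.97207 = 0.2918484 u

0.292 u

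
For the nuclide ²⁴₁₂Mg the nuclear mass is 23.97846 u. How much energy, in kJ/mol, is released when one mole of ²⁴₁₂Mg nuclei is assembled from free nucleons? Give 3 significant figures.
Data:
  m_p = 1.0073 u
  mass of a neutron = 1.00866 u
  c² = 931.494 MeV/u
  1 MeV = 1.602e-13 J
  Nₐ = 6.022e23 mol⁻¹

Mass of separated nucleons = 12(1.0073) + 12(1.00866) = 12.0876 + 12.10392 = 24.19152 u
Δm = 24.19152 − 23.97846 = 0.21306 u
Binding energy = Δm·c² = 0.21306 × 931.494 MeV/u = 198.464 MeV
Per nucleus in joules: 198.464 MeV × 1.602e-13 J/MeV = 3.1794e-11 J
Per mole: 3.1794e-11 J × 6.022e23 mol⁻¹ = 1.9146e+13 J/mol

1.91e+10 kJ/mol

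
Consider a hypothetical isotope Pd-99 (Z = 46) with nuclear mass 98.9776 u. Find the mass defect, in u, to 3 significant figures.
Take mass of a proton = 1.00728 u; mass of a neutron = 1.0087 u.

Mass of separated nucleons = 46(1.00728) + 53(1.0087) = 46.33488 + 53.4611 = 99.79598 u
The mass defect is 99.79598 − 98.9776 = 0.81838 u.

0.818 u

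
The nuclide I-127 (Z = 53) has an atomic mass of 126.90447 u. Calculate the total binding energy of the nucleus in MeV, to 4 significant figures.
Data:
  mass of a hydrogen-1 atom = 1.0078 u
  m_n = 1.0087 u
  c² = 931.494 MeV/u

1074 MeV

Total constituent mass: 53 × 1.0078 + 74 × 1.0087 = 128.0572 u
The mass defect is 128.0572 − 126.90447 = 1.15273 u.
E_B = 1.15273 × 931.494 = 1073.76 MeV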